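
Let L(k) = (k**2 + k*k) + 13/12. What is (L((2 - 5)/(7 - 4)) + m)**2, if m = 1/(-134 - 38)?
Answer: 157609/16641 ≈ 9.4711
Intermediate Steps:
L(k) = 13/12 + 2*k**2 (L(k) = (k**2 + k**2) + 13*(1/12) = 2*k**2 + 13/12 = 13/12 + 2*k**2)
m = -1/172 (m = 1/(-172) = -1/172 ≈ -0.0058140)
(L((2 - 5)/(7 - 4)) + m)**2 = ((13/12 + 2*((2 - 5)/(7 - 4))**2) - 1/172)**2 = ((13/12 + 2*(-3/3)**2) - 1/172)**2 = ((13/12 + 2*(-3*1/3)**2) - 1/172)**2 = ((13/12 + 2*(-1)**2) - 1/172)**2 = ((13/12 + 2*1) - 1/172)**2 = ((13/12 + 2) - 1/172)**2 = (37/12 - 1/172)**2 = (397/129)**2 = 157609/16641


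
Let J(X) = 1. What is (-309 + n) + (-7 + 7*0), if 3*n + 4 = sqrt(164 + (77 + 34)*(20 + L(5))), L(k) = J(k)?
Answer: -952/3 + sqrt(2495)/3 ≈ -300.68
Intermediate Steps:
L(k) = 1
n = -4/3 + sqrt(2495)/3 (n = -4/3 + sqrt(164 + (77 + 34)*(20 + 1))/3 = -4/3 + sqrt(164 + 111*21)/3 = -4/3 + sqrt(164 + 2331)/3 = -4/3 + sqrt(2495)/3 ≈ 15.317)
(-309 + n) + (-7 + 7*0) = (-309 + (-4/3 + sqrt(2495)/3)) + (-7 + 7*0) = (-931/3 + sqrt(2495)/3) + (-7 + 0) = (-931/3 + sqrt(2495)/3) - 7 = -952/3 + sqrt(2495)/3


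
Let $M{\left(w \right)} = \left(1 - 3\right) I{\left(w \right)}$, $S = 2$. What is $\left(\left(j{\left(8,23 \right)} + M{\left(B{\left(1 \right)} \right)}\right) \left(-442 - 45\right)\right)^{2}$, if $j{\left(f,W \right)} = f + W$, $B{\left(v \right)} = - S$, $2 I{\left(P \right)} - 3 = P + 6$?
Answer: $136609344$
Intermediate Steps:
$I{\left(P \right)} = \frac{9}{2} + \frac{P}{2}$ ($I{\left(P \right)} = \frac{3}{2} + \frac{P + 6}{2} = \frac{3}{2} + \frac{6 + P}{2} = \frac{3}{2} + \left(3 + \frac{P}{2}\right) = \frac{9}{2} + \frac{P}{2}$)
$B{\left(v \right)} = -2$ ($B{\left(v \right)} = \left(-1\right) 2 = -2$)
$M{\left(w \right)} = -9 - w$ ($M{\left(w \right)} = \left(1 - 3\right) \left(\frac{9}{2} + \frac{w}{2}\right) = - 2 \left(\frac{9}{2} + \frac{w}{2}\right) = -9 - w$)
$j{\left(f,W \right)} = W + f$
$\left(\left(j{\left(8,23 \right)} + M{\left(B{\left(1 \right)} \right)}\right) \left(-442 - 45\right)\right)^{2} = \left(\left(\left(23 + 8\right) - 7\right) \left(-442 - 45\right)\right)^{2} = \left(\left(31 + \left(-9 + 2\right)\right) \left(-487\right)\right)^{2} = \left(\left(31 - 7\right) \left(-487\right)\right)^{2} = \left(24 \left(-487\right)\right)^{2} = \left(-11688\right)^{2} = 136609344$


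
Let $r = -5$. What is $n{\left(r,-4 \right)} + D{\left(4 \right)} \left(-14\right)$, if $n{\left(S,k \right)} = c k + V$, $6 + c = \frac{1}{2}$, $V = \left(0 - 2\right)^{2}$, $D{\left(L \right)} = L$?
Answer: $-30$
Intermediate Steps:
$V = 4$ ($V = \left(-2\right)^{2} = 4$)
$c = - \frac{11}{2}$ ($c = -6 + \frac{1}{2} = - \frac{11}{2} \approx -5.5$)
$n{\left(S,k \right)} = 4 - \frac{11 k}{2}$ ($n{\left(S,k \right)} = - \frac{11 k}{2} + 4 = 4 - \frac{11 k}{2}$)
$n{\left(r,-4 \right)} + D{\left(4 \right)} \left(-14\right) = \left(4 - -22\right) + 4 \left(-14\right) = \left(4 + 22\right) - 56 = 26 - 56 = -30$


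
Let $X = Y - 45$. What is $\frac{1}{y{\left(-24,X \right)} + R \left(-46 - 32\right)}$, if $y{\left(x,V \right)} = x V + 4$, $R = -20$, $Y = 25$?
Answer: $\frac{1}{2044} \approx 0.00048924$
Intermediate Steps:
$X = -20$ ($X = 25 - 45 = -20$)
$y{\left(x,V \right)} = 4 + V x$ ($y{\left(x,V \right)} = V x + 4 = 4 + V x$)
$\frac{1}{y{\left(-24,X \right)} + R \left(-46 - 32\right)} = \frac{1}{\left(4 - -480\right) - 20 \left(-46 - 32\right)} = \frac{1}{\left(4 + 480\right) - -1560} = \frac{1}{484 + 1560} = \frac{1}{2044}$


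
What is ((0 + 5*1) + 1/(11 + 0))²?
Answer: 3136/121 ≈ 25.917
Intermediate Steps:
((0 + 5*1) + 1/(11 + 0))² = ((0 + 5) + 1/11)² = (5 + 1/11)² = (56/11)² = 3136/121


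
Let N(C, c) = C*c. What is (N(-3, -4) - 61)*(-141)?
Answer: 6909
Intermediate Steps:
(N(-3, -4) - 61)*(-141) = (-3*(-4) - 61)*(-141) = (12 - 61)*(-141) = -49*(-141) = 6909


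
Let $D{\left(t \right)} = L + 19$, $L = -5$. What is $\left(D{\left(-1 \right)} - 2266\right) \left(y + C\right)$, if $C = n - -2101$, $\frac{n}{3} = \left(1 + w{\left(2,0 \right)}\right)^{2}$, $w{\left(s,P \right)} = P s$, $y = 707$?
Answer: $-6330372$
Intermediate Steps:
$n = 3$ ($n = 3 \left(1 + 0 \cdot 2\right)^{2} = 3 \left(1 + 0\right)^{2} = 3 \cdot 1^{2} = 3 \cdot 1 = 3$)
$D{\left(t \right)} = 14$ ($D{\left(t \right)} = -5 + 19 = 14$)
$C = 2104$ ($C = 3 - -2101 = 3 + 2101 = 2104$)
$\left(D{\left(-1 \right)} - 2266\right) \left(y + C\right) = \left(14 - 2266\right) \left(707 + 2104\right) = \left(-2252\right) 2811 = -6330372$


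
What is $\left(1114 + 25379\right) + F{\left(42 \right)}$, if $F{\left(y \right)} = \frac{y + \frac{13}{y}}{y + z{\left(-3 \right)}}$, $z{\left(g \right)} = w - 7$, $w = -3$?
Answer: $\frac{35608369}{1344} \approx 26494.0$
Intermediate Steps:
$z{\left(g \right)} = -10$ ($z{\left(g \right)} = -3 - 7 = -10$)
$F{\left(y \right)} = \frac{y + \frac{13}{y}}{-10 + y}$ ($F{\left(y \right)} = \frac{y + \frac{13}{y}}{y - 10} = \frac{y + \frac{13}{y}}{-10 + y}$)
$\left(1114 + 25379\right) + F{\left(42 \right)} = \left(1114 + 25379\right) + \frac{13 + 42^{2}}{42 \left(-10 + 42\right)} = 26493 + \frac{13 + 1764}{42 \cdot 32} = 26493 + \frac{1}{42} \cdot \frac{1}{32} \cdot 1777 = 26493 + \frac{1777}{1344} = \frac{35608369}{1344}$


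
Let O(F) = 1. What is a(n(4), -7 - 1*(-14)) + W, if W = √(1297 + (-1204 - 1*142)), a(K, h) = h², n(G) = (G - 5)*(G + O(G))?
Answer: 49 + 7*I ≈ 49.0 + 7.0*I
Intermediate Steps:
n(G) = (1 + G)*(-5 + G) (n(G) = (G - 5)*(G + 1) = (-5 + G)*(1 + G) = (1 + G)*(-5 + G))
W = 7*I (W = √(1297 + (-1204 - 142)) = √(1297 - 1346) = √(-49) = 7*I ≈ 7.0*I)
a(n(4), -7 - 1*(-14)) + W = (-7 - 1*(-14))² + 7*I = (-7 + 14)² + 7*I = 7² + 7*I = 49 + 7*I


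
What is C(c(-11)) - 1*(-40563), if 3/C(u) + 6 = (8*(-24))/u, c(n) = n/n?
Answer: 2677157/66 ≈ 40563.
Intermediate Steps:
c(n) = 1
C(u) = 3/(-6 - 192/u) (C(u) = 3/(-6 + (8*(-24))/u) = 3/(-6 - 192/u))
C(c(-11)) - 1*(-40563) = -1*1/(64 + 2*1) - 1*(-40563) = -1*1/(64 + 2) + 40563 = -1*1/66 + 40563 = -1*1*1/66 + 40563 = -1/66 + 40563 = 2677157/66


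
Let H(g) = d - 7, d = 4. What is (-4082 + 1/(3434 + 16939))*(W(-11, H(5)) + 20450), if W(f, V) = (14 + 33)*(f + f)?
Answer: -538228250120/6791 ≈ -7.9256e+7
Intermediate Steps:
H(g) = -3 (H(g) = 4 - 7 = -3)
W(f, V) = 94*f (W(f, V) = 47*(2*f) = 94*f)
(-4082 + 1/(3434 + 16939))*(W(-11, H(5)) + 20450) = (-4082 + 1/(3434 + 16939))*(94*(-11) + 20450) = (-4082 + 1/20373)*(-1034 + 20450) = (-4082 + 1/20373)*19416 = -83162585/20373*19416 = -538228250120/6791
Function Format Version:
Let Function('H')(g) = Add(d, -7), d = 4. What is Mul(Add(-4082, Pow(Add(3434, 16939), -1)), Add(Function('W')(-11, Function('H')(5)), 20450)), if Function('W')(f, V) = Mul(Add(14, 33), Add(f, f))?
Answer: Rational(-538228250120, 6791) ≈ -7.9256e+7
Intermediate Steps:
Function('H')(g) = -3 (Function('H')(g) = Add(4, -7) = -3)
Function('W')(f, V) = Mul(94, f) (Function('W')(f, V) = Mul(47, Mul(2, f)) = Mul(94, f))
Mul(Add(-4082, Pow(Add(3434, 16939), -1)), Add(Function('W')(-11, Function('H')(5)), 20450)) = Mul(Add(-4082, Pow(Add(3434, 16939), -1)), Add(Mul(94, -11), 20450)) = Mul(Add(-4082, Pow(20373, -1)), Add(-1034, 20450)) = Mul(Add(-4082, Rational(1, 20373)), 19416) = Mul(Rational(-83162585, 20373), 19416) = Rational(-538228250120, 6791)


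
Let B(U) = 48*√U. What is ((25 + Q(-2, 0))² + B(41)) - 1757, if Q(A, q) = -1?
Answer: -1181 + 48*√41 ≈ -873.65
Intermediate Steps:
((25 + Q(-2, 0))² + B(41)) - 1757 = ((25 - 1)² + 48*√41) - 1757 = (24² + 48*√41) - 1757 = (576 + 48*√41) - 1757 = -1181 + 48*√41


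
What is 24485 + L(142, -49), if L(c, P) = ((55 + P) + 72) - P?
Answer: 24612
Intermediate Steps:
L(c, P) = 127 (L(c, P) = (127 + P) - P = 127)
24485 + L(142, -49) = 24485 + 127 = 24612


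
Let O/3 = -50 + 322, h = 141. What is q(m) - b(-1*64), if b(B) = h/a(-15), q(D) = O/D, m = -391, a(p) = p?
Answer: 841/115 ≈ 7.3130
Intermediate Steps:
O = 816 (O = 3*(-50 + 322) = 3*272 = 816)
q(D) = 816/D
b(B) = -47/5 (b(B) = 141/(-15) = 141*(-1/15) = -47/5)
q(m) - b(-1*64) = 816/(-391) - 1*(-47/5) = 816*(-1/391) + 47/5 = -48/23 + 47/5 = 841/115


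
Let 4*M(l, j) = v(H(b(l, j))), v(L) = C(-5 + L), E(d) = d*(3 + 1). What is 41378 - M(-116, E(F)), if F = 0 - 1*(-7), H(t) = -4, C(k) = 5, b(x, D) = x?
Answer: 165507/4 ≈ 41377.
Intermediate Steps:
F = 7 (F = 0 + 7 = 7)
E(d) = 4*d (E(d) = d*4 = 4*d)
v(L) = 5
M(l, j) = 5/4 (M(l, j) = (1/4)*5 = 5/4)
41378 - M(-116, E(F)) = 41378 - 1*5/4 = 41378 - 5/4 = 165507/4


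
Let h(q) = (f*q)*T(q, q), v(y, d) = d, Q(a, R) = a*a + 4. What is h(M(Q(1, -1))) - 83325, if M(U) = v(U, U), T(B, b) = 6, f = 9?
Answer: -83055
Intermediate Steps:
Q(a, R) = 4 + a² (Q(a, R) = a² + 4 = 4 + a²)
M(U) = U
h(q) = 54*q (h(q) = (9*q)*6 = 54*q)
h(M(Q(1, -1))) - 83325 = 54*(4 + 1²) - 83325 = 54*(4 + 1) - 83325 = 54*5 - 83325 = 270 - 83325 = -83055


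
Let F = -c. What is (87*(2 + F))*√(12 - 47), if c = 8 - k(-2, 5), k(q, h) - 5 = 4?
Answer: 261*I*√35 ≈ 1544.1*I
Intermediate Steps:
k(q, h) = 9 (k(q, h) = 5 + 4 = 9)
c = -1 (c = 8 - 1*9 = 8 - 9 = -1)
F = 1 (F = -1*(-1) = 1)
(87*(2 + F))*√(12 - 47) = (87*(2 + 1))*√(12 - 47) = (87*3)*√(-35) = 261*(I*√35) = 261*I*√35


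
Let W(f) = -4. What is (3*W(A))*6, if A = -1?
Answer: -72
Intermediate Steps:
(3*W(A))*6 = (3*(-4))*6 = -12*6 = -72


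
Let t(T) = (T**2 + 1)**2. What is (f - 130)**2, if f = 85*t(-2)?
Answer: 3980025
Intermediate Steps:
t(T) = (1 + T**2)**2
f = 2125 (f = 85*(1 + (-2)**2)**2 = 85*(1 + 4)**2 = 85*5**2 = 85*25 = 2125)
(f - 130)**2 = (2125 - 130)**2 = 1995**2 = 3980025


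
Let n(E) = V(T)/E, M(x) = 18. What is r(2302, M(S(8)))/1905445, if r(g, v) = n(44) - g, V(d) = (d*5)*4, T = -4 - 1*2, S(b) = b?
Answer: -25352/20959895 ≈ -0.0012095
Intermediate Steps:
T = -6 (T = -4 - 2 = -6)
V(d) = 20*d (V(d) = (5*d)*4 = 20*d)
n(E) = -120/E (n(E) = (20*(-6))/E = -120/E)
r(g, v) = -30/11 - g (r(g, v) = -120/44 - g = -120*1/44 - g = -30/11 - g)
r(2302, M(S(8)))/1905445 = (-30/11 - 1*2302)/1905445 = (-30/11 - 2302)*(1/1905445) = -25352/11*1/1905445 = -25352/20959895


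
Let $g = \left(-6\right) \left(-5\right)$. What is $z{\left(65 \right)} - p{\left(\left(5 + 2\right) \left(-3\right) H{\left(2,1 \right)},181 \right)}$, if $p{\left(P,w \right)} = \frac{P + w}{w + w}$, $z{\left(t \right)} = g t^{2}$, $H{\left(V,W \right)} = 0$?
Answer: $\frac{253499}{2} \approx 1.2675 \cdot 10^{5}$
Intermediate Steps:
$g = 30$
$z{\left(t \right)} = 30 t^{2}$
$p{\left(P,w \right)} = \frac{P + w}{2 w}$
$z{\left(65 \right)} - p{\left(\left(5 + 2\right) \left(-3\right) H{\left(2,1 \right)},181 \right)} = 30 \cdot 65^{2} - \frac{\left(5 + 2\right) \left(-3\right) 0 + 181}{2 \cdot 181} = 30 \cdot 4225 - \frac{1}{2} \cdot \frac{1}{181} \left(7 \left(-3\right) 0 + 181\right) = 126750 - \frac{1}{2} \cdot \frac{1}{181} \left(\left(-21\right) 0 + 181\right) = 126750 - \frac{1}{2} \cdot \frac{1}{181} \left(0 + 181\right) = 126750 - \frac{1}{2} \cdot \frac{1}{181} \cdot 181 = 126750 - \frac{1}{2} = \frac{253499}{2}$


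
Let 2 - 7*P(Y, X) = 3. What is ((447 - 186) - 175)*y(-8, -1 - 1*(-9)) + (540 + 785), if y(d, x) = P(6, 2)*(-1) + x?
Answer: 14177/7 ≈ 2025.3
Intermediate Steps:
P(Y, X) = -⅐ (P(Y, X) = 2/7 - ⅐*3 = 2/7 - 3/7 = -⅐)
y(d, x) = ⅐ + x (y(d, x) = -⅐*(-1) + x = ⅐ + x)
((447 - 186) - 175)*y(-8, -1 - 1*(-9)) + (540 + 785) = ((447 - 186) - 175)*(⅐ + (-1 - 1*(-9))) + (540 + 785) = (261 - 175)*(⅐ + (-1 + 9)) + 1325 = 86*(⅐ + 8) + 1325 = 86*(57/7) + 1325 = 4902/7 + 1325 = 14177/7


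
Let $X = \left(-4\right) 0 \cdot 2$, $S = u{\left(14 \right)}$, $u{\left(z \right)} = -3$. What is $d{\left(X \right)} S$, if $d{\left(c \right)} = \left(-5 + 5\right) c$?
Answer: $0$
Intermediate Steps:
$S = -3$
$X = 0$ ($X = 0 \cdot 2 = 0$)
$d{\left(c \right)} = 0$ ($d{\left(c \right)} = 0 c = 0$)
$d{\left(X \right)} S = 0 \left(-3\right) = 0$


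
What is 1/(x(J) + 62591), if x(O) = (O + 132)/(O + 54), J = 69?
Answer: 41/2566298 ≈ 1.5976e-5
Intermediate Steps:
x(O) = (132 + O)/(54 + O)
1/(x(J) + 62591) = 1/((132 + 69)/(54 + 69) + 62591) = 1/(201/123 + 62591) = 1/((1/123)*201 + 62591) = 1/(67/41 + 62591) = 1/(2566298/41) = 41/2566298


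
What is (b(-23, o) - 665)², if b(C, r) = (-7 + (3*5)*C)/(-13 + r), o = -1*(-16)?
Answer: 5508409/9 ≈ 6.1205e+5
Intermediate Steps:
o = 16
b(C, r) = (-7 + 15*C)/(-13 + r)
(b(-23, o) - 665)² = ((-7 + 15*(-23))/(-13 + 16) - 665)² = ((-7 - 345)/3 - 665)² = ((⅓)*(-352) - 665)² = (-352/3 - 665)² = (-2347/3)² = 5508409/9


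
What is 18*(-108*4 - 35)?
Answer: -8406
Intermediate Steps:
18*(-108*4 - 35) = 18*(-18*24 - 35) = 18*(-432 - 35) = 18*(-467) = -8406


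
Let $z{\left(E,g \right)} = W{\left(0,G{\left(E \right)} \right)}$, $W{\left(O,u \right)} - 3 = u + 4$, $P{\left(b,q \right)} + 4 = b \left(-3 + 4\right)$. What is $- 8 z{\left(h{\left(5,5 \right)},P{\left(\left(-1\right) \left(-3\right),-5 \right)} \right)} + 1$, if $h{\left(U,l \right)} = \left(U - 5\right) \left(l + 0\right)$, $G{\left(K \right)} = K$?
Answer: $-55$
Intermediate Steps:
$h{\left(U,l \right)} = l \left(-5 + U\right)$ ($h{\left(U,l \right)} = \left(-5 + U\right) l = l \left(-5 + U\right)$)
$P{\left(b,q \right)} = -4 + b$ ($P{\left(b,q \right)} = -4 + b \left(-3 + 4\right) = -4 + b 1 = -4 + b$)
$W{\left(O,u \right)} = 7 + u$ ($W{\left(O,u \right)} = 3 + \left(u + 4\right) = 3 + \left(4 + u\right) = 7 + u$)
$z{\left(E,g \right)} = 7 + E$
$- 8 z{\left(h{\left(5,5 \right)},P{\left(\left(-1\right) \left(-3\right),-5 \right)} \right)} + 1 = - 8 \left(7 + 5 \left(-5 + 5\right)\right) + 1 = - 8 \left(7 + 5 \cdot 0\right) + 1 = - 8 \left(7 + 0\right) + 1 = \left(-8\right) 7 + 1 = -56 + 1 = -55$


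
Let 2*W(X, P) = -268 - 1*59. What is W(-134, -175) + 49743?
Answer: 99159/2 ≈ 49580.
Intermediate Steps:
W(X, P) = -327/2 (W(X, P) = (-268 - 1*59)/2 = (-268 - 59)/2 = (1/2)*(-327) = -327/2)
W(-134, -175) + 49743 = -327/2 + 49743 = 99159/2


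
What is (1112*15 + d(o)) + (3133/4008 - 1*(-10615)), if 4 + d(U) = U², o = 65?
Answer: 126319261/4008 ≈ 31517.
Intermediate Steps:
d(U) = -4 + U²
(1112*15 + d(o)) + (3133/4008 - 1*(-10615)) = (1112*15 + (-4 + 65²)) + (3133/4008 - 1*(-10615)) = (16680 + (-4 + 4225)) + (3133*(1/4008) + 10615) = (16680 + 4221) + (3133/4008 + 10615) = 20901 + 42548053/4008 = 126319261/4008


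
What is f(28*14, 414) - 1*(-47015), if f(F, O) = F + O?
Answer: 47821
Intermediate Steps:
f(28*14, 414) - 1*(-47015) = (28*14 + 414) - 1*(-47015) = (392 + 414) + 47015 = 806 + 47015 = 47821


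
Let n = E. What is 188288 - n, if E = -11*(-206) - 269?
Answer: 186291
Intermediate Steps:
E = 1997 (E = 2266 - 269 = 1997)
n = 1997
188288 - n = 188288 - 1*1997 = 188288 - 1997 = 186291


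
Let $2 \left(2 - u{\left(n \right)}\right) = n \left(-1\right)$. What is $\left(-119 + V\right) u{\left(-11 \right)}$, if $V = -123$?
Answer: $847$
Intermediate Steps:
$u{\left(n \right)} = 2 + \frac{n}{2}$ ($u{\left(n \right)} = 2 - \frac{n \left(-1\right)}{2} = 2 - \frac{\left(-1\right) n}{2} = 2 + \frac{n}{2}$)
$\left(-119 + V\right) u{\left(-11 \right)} = \left(-119 - 123\right) \left(2 + \frac{1}{2} \left(-11\right)\right) = - 242 \left(2 - \frac{11}{2}\right) = \left(-242\right) \left(- \frac{7}{2}\right) = 847$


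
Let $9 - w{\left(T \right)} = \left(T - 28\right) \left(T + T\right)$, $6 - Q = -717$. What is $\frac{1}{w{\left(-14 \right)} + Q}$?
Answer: $- \frac{1}{444} \approx -0.0022523$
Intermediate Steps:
$Q = 723$ ($Q = 6 - -717 = 6 + 717 = 723$)
$w{\left(T \right)} = 9 - 2 T \left(-28 + T\right)$ ($w{\left(T \right)} = 9 - \left(T - 28\right) \left(T + T\right) = 9 - \left(-28 + T\right) 2 T = 9 - 2 T \left(-28 + T\right)$)
$\frac{1}{w{\left(-14 \right)} + Q} = \frac{1}{\left(9 - 2 \left(-14\right)^{2} + 56 \left(-14\right)\right) + 723} = \frac{1}{\left(9 - 392 - 784\right) + 723} = \frac{1}{-1167 + 723} = \frac{1}{-444} = - \frac{1}{444}$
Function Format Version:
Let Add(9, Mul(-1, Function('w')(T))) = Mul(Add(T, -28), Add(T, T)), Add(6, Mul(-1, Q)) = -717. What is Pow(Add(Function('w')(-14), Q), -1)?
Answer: Rational(-1, 444) ≈ -0.0022523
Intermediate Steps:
Q = 723 (Q = Add(6, Mul(-1, -717)) = Add(6, 717) = 723)
Function('w')(T) = Add(9, Mul(-2, T, Add(-28, T))) (Function('w')(T) = Add(9, Mul(-1, Mul(Add(T, -28), Add(T, T)))) = Add(9, Mul(-1, Mul(Add(-28, T), Mul(2, T)))) = Add(9, Mul(-1, Mul(2, T, Add(-28, T)))) = Add(9, Mul(-2, T, Add(-28, T))))
Pow(Add(Function('w')(-14), Q), -1) = Pow(Add(Add(9, Mul(-2, Pow(-14, 2)), Mul(56, -14)), 723), -1) = Pow(Add(Add(9, Mul(-2, 196), -784), 723), -1) = Pow(Add(Add(9, -392, -784), 723), -1) = Pow(Add(-1167, 723), -1) = Pow(-444, -1) = Rational(-1, 444)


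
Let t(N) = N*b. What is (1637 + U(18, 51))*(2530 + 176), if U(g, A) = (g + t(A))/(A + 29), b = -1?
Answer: 177144231/40 ≈ 4.4286e+6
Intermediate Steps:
t(N) = -N (t(N) = N*(-1) = -N)
U(g, A) = (g - A)/(29 + A) (U(g, A) = (g - A)/(A + 29) = (g - A)/(29 + A))
(1637 + U(18, 51))*(2530 + 176) = (1637 + (18 - 1*51)/(29 + 51))*(2530 + 176) = (1637 + (18 - 51)/80)*2706 = (1637 + (1/80)*(-33))*2706 = (1637 - 33/80)*2706 = (130927/80)*2706 = 177144231/40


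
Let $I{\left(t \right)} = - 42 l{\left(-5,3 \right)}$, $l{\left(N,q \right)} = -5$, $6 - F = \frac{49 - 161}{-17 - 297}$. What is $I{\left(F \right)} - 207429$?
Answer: $-207219$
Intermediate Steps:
$F = \frac{886}{157}$ ($F = 6 - \frac{49 - 161}{-17 - 297} = 6 - - \frac{112}{-314} = 6 - \left(-112\right) \left(- \frac{1}{314}\right) = 6 - \frac{56}{157} = \frac{886}{157} \approx 5.6433$)
$I{\left(t \right)} = 210$ ($I{\left(t \right)} = \left(-42\right) \left(-5\right) = 210$)
$I{\left(F \right)} - 207429 = 210 - 207429 = -207219$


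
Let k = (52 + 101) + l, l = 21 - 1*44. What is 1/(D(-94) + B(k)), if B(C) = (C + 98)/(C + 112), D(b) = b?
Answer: -121/11260 ≈ -0.010746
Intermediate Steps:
l = -23 (l = 21 - 44 = -23)
k = 130 (k = (52 + 101) - 23 = 153 - 23 = 130)
B(C) = (98 + C)/(112 + C)
1/(D(-94) + B(k)) = 1/(-94 + (98 + 130)/(112 + 130)) = 1/(-94 + 228/242) = 1/(-94 + (1/242)*228) = 1/(-94 + 114/121) = 1/(-11260/121) = -121/11260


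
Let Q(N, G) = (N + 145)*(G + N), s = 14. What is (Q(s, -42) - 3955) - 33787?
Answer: -42194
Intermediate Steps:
Q(N, G) = (145 + N)*(G + N)
(Q(s, -42) - 3955) - 33787 = ((14**2 + 145*(-42) + 145*14 - 42*14) - 3955) - 33787 = ((196 - 6090 + 2030 - 588) - 3955) - 33787 = (-4452 - 3955) - 33787 = -8407 - 33787 = -42194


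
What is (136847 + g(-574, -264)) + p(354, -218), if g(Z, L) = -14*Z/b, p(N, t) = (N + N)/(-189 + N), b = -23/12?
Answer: 167813123/1265 ≈ 1.3266e+5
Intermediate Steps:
b = -23/12 (b = -23*1/12 = -23/12 ≈ -1.9167)
p(N, t) = 2*N/(-189 + N) (p(N, t) = (2*N)/(-189 + N) = 2*N/(-189 + N))
g(Z, L) = 168*Z/23 (g(Z, L) = -14*Z/(-23/12) = -14*Z*(-12)/23 = -(-168)*Z/23 = 168*Z/23)
(136847 + g(-574, -264)) + p(354, -218) = (136847 + (168/23)*(-574)) + 2*354/(-189 + 354) = (136847 - 96432/23) + 2*354/165 = 3051049/23 + 2*354*(1/165) = 3051049/23 + 236/55 = 167813123/1265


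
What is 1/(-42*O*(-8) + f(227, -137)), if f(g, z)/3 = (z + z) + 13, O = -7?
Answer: -1/3135 ≈ -0.00031898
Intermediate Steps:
f(g, z) = 39 + 6*z (f(g, z) = 3*((z + z) + 13) = 3*(2*z + 13) = 3*(13 + 2*z) = 39 + 6*z)
1/(-42*O*(-8) + f(227, -137)) = 1/(-42*(-7)*(-8) + (39 + 6*(-137))) = 1/(294*(-8) + (39 - 822)) = 1/(-2352 - 783) = 1/(-3135) = -1/3135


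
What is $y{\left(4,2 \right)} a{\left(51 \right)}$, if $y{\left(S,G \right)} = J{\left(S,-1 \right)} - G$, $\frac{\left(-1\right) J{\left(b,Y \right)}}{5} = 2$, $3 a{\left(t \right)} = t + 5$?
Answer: $-224$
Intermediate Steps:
$a{\left(t \right)} = \frac{5}{3} + \frac{t}{3}$ ($a{\left(t \right)} = \frac{t + 5}{3} = \frac{5 + t}{3} = \frac{5}{3} + \frac{t}{3}$)
$J{\left(b,Y \right)} = -10$ ($J{\left(b,Y \right)} = \left(-5\right) 2 = -10$)
$y{\left(S,G \right)} = -10 - G$
$y{\left(4,2 \right)} a{\left(51 \right)} = \left(-10 - 2\right) \left(\frac{5}{3} + \frac{1}{3} \cdot 51\right) = \left(-10 - 2\right) \left(\frac{5}{3} + 17\right) = \left(-12\right) \frac{56}{3} = -224$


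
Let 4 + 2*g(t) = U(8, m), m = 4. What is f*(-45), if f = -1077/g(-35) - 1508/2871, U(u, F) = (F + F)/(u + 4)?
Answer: -319609/11 ≈ -29055.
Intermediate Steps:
U(u, F) = 2*F/(4 + u) (U(u, F) = (2*F)/(4 + u) = 2*F/(4 + u))
g(t) = -5/3 (g(t) = -2 + (2*4/(4 + 8))/2 = -2 + (2*4/12)/2 = -2 + (2*4*(1/12))/2 = -2 + (½)*(⅔) = -2 + ⅓ = -5/3)
f = 319609/495 (f = -1077/(-5/3) - 1508/2871 = -1077*(-⅗) - 1508*1/2871 = 3231/5 - 52/99 = 319609/495 ≈ 645.67)
f*(-45) = (319609/495)*(-45) = -319609/11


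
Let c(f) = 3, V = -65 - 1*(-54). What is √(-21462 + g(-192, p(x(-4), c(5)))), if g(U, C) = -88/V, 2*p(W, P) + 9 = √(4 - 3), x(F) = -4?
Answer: I*√21454 ≈ 146.47*I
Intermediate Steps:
V = -11 (V = -65 + 54 = -11)
p(W, P) = -4 (p(W, P) = -9/2 + √(4 - 3)/2 = -9/2 + √1/2 = -9/2 + (½)*1 = -9/2 + ½ = -4)
g(U, C) = 8 (g(U, C) = -88/(-11) = -88*(-1/11) = 8)
√(-21462 + g(-192, p(x(-4), c(5)))) = √(-21462 + 8) = √(-21454) = I*√21454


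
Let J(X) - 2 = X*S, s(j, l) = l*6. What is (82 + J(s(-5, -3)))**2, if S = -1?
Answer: 10404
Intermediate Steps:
s(j, l) = 6*l
J(X) = 2 - X (J(X) = 2 + X*(-1) = 2 - X)
(82 + J(s(-5, -3)))**2 = (82 + (2 - 6*(-3)))**2 = (82 + (2 - 1*(-18)))**2 = (82 + (2 + 18))**2 = (82 + 20)**2 = 102**2 = 10404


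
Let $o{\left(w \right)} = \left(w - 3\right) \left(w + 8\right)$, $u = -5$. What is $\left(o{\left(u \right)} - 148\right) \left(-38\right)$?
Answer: $6536$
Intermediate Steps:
$o{\left(w \right)} = \left(-3 + w\right) \left(8 + w\right)$
$\left(o{\left(u \right)} - 148\right) \left(-38\right) = \left(\left(-24 + \left(-5\right)^{2} + 5 \left(-5\right)\right) - 148\right) \left(-38\right) = \left(\left(-24 + 25 - 25\right) - 148\right) \left(-38\right) = \left(-24 - 148\right) \left(-38\right) = \left(-172\right) \left(-38\right) = 6536$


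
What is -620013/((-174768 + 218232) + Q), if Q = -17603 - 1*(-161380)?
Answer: -620013/187241 ≈ -3.3113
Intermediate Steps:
Q = 143777 (Q = -17603 + 161380 = 143777)
-620013/((-174768 + 218232) + Q) = -620013/((-174768 + 218232) + 143777) = -620013/(43464 + 143777) = -620013/187241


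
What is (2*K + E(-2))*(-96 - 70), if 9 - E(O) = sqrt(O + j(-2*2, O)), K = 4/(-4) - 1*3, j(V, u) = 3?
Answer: 0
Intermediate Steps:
K = -4 (K = 4*(-1/4) - 3 = -1 - 3 = -4)
E(O) = 9 - sqrt(3 + O) (E(O) = 9 - sqrt(O + 3) = 9 - sqrt(3 + O))
(2*K + E(-2))*(-96 - 70) = (2*(-4) + (9 - sqrt(3 - 2)))*(-96 - 70) = (-8 + (9 - sqrt(1)))*(-166) = (-8 + (9 - 1*1))*(-166) = (-8 + (9 - 1))*(-166) = (-8 + 8)*(-166) = 0*(-166) = 0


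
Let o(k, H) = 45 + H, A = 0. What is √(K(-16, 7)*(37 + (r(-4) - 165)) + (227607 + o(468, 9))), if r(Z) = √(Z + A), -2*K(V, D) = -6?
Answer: √(227277 + 6*I) ≈ 476.74 + 0.006*I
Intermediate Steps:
K(V, D) = 3 (K(V, D) = -½*(-6) = 3)
r(Z) = √Z (r(Z) = √(Z + 0) = √Z)
√(K(-16, 7)*(37 + (r(-4) - 165)) + (227607 + o(468, 9))) = √(3*(37 + (√(-4) - 165)) + (227607 + (45 + 9))) = √(3*(37 + (2*I - 165)) + (227607 + 54)) = √(3*(37 + (-165 + 2*I)) + 227661) = √(3*(-128 + 2*I) + 227661) = √((-384 + 6*I) + 227661) = √(227277 + 6*I)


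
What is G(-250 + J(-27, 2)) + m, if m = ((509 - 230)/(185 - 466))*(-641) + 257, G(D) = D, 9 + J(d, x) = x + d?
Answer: 171252/281 ≈ 609.44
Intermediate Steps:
J(d, x) = -9 + d + x (J(d, x) = -9 + (x + d) = -9 + (d + x) = -9 + d + x)
m = 251056/281 (m = (279/(-281))*(-641) + 257 = (279*(-1/281))*(-641) + 257 = -279/281*(-641) + 257 = 178839/281 + 257 = 251056/281 ≈ 893.44)
G(-250 + J(-27, 2)) + m = (-250 + (-9 - 27 + 2)) + 251056/281 = (-250 - 34) + 251056/281 = -284 + 251056/281 = 171252/281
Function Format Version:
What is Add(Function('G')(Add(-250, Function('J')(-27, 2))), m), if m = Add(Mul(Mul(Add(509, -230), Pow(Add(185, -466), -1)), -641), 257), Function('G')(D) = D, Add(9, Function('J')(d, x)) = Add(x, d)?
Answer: Rational(171252, 281) ≈ 609.44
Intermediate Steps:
Function('J')(d, x) = Add(-9, d, x) (Function('J')(d, x) = Add(-9, Add(x, d)) = Add(-9, Add(d, x)) = Add(-9, d, x))
m = Rational(251056, 281) (m = Add(Mul(Mul(279, Pow(-281, -1)), -641), 257) = Add(Mul(Mul(279, Rational(-1, 281)), -641), 257) = Add(Mul(Rational(-279, 281), -641), 257) = Add(Rational(178839, 281), 257) = Rational(251056, 281) ≈ 893.44)
Add(Function('G')(Add(-250, Function('J')(-27, 2))), m) = Add(Add(-250, Add(-9, -27, 2)), Rational(251056, 281)) = Add(Add(-250, -34), Rational(251056, 281)) = Add(-284, Rational(251056, 281)) = Rational(171252, 281)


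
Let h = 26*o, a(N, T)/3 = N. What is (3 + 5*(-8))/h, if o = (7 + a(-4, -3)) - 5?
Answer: 37/260 ≈ 0.14231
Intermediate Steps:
a(N, T) = 3*N
o = -10 (o = (7 + 3*(-4)) - 5 = (7 - 12) - 5 = -5 - 5 = -10)
h = -260 (h = 26*(-10) = -260)
(3 + 5*(-8))/h = (3 + 5*(-8))/(-260) = (3 - 40)*(-1/260) = -37*(-1/260) = 37/260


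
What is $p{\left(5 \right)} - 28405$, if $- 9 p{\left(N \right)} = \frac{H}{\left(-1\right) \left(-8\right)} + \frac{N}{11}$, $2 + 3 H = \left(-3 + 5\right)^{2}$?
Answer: $- \frac{33745211}{1188} \approx -28405.0$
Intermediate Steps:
$H = \frac{2}{3}$ ($H = - \frac{2}{3} + \frac{\left(-3 + 5\right)^{2}}{3} = - \frac{2}{3} + \frac{2^{2}}{3} = - \frac{2}{3} + \frac{1}{3} \cdot 4 = - \frac{2}{3} + \frac{4}{3} = \frac{2}{3} \approx 0.66667$)
$p{\left(N \right)} = - \frac{1}{108} - \frac{N}{99}$ ($p{\left(N \right)} = - \frac{\frac{2}{3 \left(\left(-1\right) \left(-8\right)\right)} + \frac{N}{11}}{9} = - \frac{\frac{2}{3 \cdot 8} + N \frac{1}{11}}{9} = - \frac{\frac{2}{3} \cdot \frac{1}{8} + \frac{N}{11}}{9} = - \frac{\frac{1}{12} + \frac{N}{11}}{9} = - \frac{1}{108} - \frac{N}{99}$)
$p{\left(5 \right)} - 28405 = \left(- \frac{1}{108} - \frac{5}{99}\right) - 28405 = - \frac{71}{1188} - 28405 = - \frac{33745211}{1188}$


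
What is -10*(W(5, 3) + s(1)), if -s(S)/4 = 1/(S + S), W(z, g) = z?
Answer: -30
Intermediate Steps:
s(S) = -2/S (s(S) = -4/(S + S) = -4*1/(2*S) = -2/S)
-10*(W(5, 3) + s(1)) = -10*(5 - 2/1) = -10*(5 - 2*1) = -10*(5 - 2) = -10*3 = -30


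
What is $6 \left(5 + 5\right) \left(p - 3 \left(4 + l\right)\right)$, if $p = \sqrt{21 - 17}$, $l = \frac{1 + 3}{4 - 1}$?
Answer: $-840$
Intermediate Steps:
$l = \frac{4}{3} \approx 1.3333$
$p = 2$ ($p = \sqrt{21 - 17} = \sqrt{4} = 2$)
$6 \left(5 + 5\right) \left(p - 3 \left(4 + l\right)\right) = 6 \left(5 + 5\right) \left(2 - 3 \left(4 + \frac{4}{3}\right)\right) = 6 \cdot 10 \left(2 - 16\right) = 60 \left(2 - 16\right) = 60 \left(-14\right) = -840$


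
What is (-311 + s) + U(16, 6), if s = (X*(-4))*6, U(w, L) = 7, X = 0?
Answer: -304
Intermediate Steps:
s = 0 (s = (0*(-4))*6 = 0*6 = 0)
(-311 + s) + U(16, 6) = (-311 + 0) + 7 = -311 + 7 = -304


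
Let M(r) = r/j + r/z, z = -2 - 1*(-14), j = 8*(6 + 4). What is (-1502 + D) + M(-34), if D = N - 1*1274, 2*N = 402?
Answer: -309391/120 ≈ -2578.3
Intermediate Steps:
N = 201 (N = (½)*402 = 201)
D = -1073 (D = 201 - 1*1274 = 201 - 1274 = -1073)
j = 80 (j = 8*10 = 80)
z = 12 (z = -2 + 14 = 12)
M(r) = 23*r/240 (M(r) = r/80 + r/12 = 23*r/240)
(-1502 + D) + M(-34) = (-1502 - 1073) + (23/240)*(-34) = -2575 - 391/120 = -309391/120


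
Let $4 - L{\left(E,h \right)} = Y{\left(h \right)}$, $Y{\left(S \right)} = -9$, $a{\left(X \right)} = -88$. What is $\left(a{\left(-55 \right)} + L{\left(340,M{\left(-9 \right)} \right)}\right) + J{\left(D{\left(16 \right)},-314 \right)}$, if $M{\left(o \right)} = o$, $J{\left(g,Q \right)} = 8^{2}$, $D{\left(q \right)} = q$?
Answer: $-11$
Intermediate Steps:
$J{\left(g,Q \right)} = 64$
$L{\left(E,h \right)} = 13$ ($L{\left(E,h \right)} = 4 - -9 = 4 + 9 = 13$)
$\left(a{\left(-55 \right)} + L{\left(340,M{\left(-9 \right)} \right)}\right) + J{\left(D{\left(16 \right)},-314 \right)} = \left(-88 + 13\right) + 64 = -75 + 64 = -11$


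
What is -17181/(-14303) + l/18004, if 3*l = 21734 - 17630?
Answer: 82223307/64377803 ≈ 1.2772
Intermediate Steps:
l = 1368 (l = (21734 - 17630)/3 = (⅓)*4104 = 1368)
-17181/(-14303) + l/18004 = -17181/(-14303) + 1368/18004 = -17181*(-1/14303) + 1368*(1/18004) = 17181/14303 + 342/4501 = 82223307/64377803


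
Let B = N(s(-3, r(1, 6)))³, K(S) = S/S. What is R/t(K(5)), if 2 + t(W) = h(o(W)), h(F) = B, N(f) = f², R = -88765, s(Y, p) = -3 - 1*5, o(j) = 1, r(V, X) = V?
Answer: -88765/262142 ≈ -0.33861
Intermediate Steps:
K(S) = 1
s(Y, p) = -8 (s(Y, p) = -3 - 5 = -8)
B = 262144 (B = ((-8)²)³ = 64³ = 262144)
h(F) = 262144
t(W) = 262142 (t(W) = -2 + 262144 = 262142)
R/t(K(5)) = -88765/262142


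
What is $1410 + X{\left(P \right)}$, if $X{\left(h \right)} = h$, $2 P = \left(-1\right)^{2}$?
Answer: $\frac{2821}{2} \approx 1410.5$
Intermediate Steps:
$P = \frac{1}{2}$ ($P = \frac{\left(-1\right)^{2}}{2} = \frac{1}{2} \cdot 1 = \frac{1}{2} \approx 0.5$)
$1410 + X{\left(P \right)} = 1410 + \frac{1}{2} = \frac{2821}{2}$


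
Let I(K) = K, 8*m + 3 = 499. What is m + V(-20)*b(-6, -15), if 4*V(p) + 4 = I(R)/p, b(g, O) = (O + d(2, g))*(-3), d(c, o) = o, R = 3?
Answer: -269/80 ≈ -3.3625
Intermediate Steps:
m = 62 (m = -3/8 + (⅛)*499 = -3/8 + 499/8 = 62)
b(g, O) = -3*O - 3*g (b(g, O) = (O + g)*(-3) = -3*O - 3*g)
V(p) = -1 + 3/(4*p) (V(p) = -1 + (3/p)/4 = -1 + 3/(4*p))
m + V(-20)*b(-6, -15) = 62 + ((¾ - 1*(-20))/(-20))*(-3*(-15) - 3*(-6)) = 62 + (-(¾ + 20)/20)*(45 + 18) = 62 - 1/20*83/4*63 = 62 - 83/80*63 = 62 - 5229/80 = -269/80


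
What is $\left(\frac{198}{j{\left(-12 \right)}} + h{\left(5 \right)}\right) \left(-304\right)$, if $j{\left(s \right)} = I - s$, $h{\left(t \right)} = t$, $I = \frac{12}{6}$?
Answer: $- \frac{40736}{7} \approx -5819.4$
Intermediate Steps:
$I = 2$ ($I = 12 \cdot \frac{1}{6} = 2$)
$j{\left(s \right)} = 2 - s$
$\left(\frac{198}{j{\left(-12 \right)}} + h{\left(5 \right)}\right) \left(-304\right) = \left(\frac{198}{2 - -12} + 5\right) \left(-304\right) = \left(\frac{198}{2 + 12} + 5\right) \left(-304\right) = \left(\frac{198}{14} + 5\right) \left(-304\right) = \left(198 \cdot \frac{1}{14} + 5\right) \left(-304\right) = \left(\frac{99}{7} + 5\right) \left(-304\right) = \frac{134}{7} \left(-304\right) = - \frac{40736}{7}$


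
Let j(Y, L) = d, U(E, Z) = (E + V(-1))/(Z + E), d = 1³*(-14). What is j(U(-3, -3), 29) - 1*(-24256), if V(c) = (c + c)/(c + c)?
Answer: 24242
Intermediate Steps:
V(c) = 1 (V(c) = (2*c)/((2*c)) = (2*c)*(1/(2*c)) = 1)
d = -14 (d = 1*(-14) = -14)
U(E, Z) = (1 + E)/(E + Z) (U(E, Z) = (E + 1)/(Z + E) = (1 + E)/(E + Z))
j(Y, L) = -14
j(U(-3, -3), 29) - 1*(-24256) = -14 - 1*(-24256) = -14 + 24256 = 24242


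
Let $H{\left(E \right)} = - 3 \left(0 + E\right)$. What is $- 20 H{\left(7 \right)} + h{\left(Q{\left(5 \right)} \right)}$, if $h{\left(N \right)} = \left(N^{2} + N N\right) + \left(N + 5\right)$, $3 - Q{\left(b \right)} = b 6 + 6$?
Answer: $2570$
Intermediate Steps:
$H{\left(E \right)} = - 3 E$
$Q{\left(b \right)} = -3 - 6 b$ ($Q{\left(b \right)} = 3 - \left(b 6 + 6\right) = 3 - \left(6 b + 6\right) = 3 - \left(6 + 6 b\right) = -3 - 6 b$)
$h{\left(N \right)} = 5 + N + 2 N^{2}$ ($h{\left(N \right)} = \left(N^{2} + N^{2}\right) + \left(5 + N\right) = 2 N^{2} + \left(5 + N\right) = 5 + N + 2 N^{2}$)
$- 20 H{\left(7 \right)} + h{\left(Q{\left(5 \right)} \right)} = - 20 \left(\left(-3\right) 7\right) + \left(5 - 33 + 2 \left(-3 - 30\right)^{2}\right) = \left(-20\right) \left(-21\right) + \left(5 - 33 + 2 \left(-3 - 30\right)^{2}\right) = 420 + \left(5 - 33 + 2 \left(-33\right)^{2}\right) = 420 + \left(5 - 33 + 2 \cdot 1089\right) = 420 + \left(5 - 33 + 2178\right) = 420 + 2150 = 2570$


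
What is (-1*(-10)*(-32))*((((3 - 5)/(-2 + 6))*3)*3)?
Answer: 1440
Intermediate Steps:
(-1*(-10)*(-32))*((((3 - 5)/(-2 + 6))*3)*3) = (10*(-32))*((-2/4*3)*3) = -320*-2*1/4*3*3 = -320*(-1/2*3)*3 = -(-480)*3 = -320*(-9/2) = 1440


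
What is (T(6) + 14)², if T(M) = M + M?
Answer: 676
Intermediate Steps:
T(M) = 2*M
(T(6) + 14)² = (2*6 + 14)² = (12 + 14)² = 26² = 676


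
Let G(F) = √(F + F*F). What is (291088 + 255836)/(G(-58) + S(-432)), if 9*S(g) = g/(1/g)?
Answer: 1890169344/71663065 - 91154*√3306/71663065 ≈ 26.303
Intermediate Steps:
S(g) = g²/9 (S(g) = (g/(1/g))/9 = (g*g)/9 = g²/9)
G(F) = √(F + F²)
(291088 + 255836)/(G(-58) + S(-432)) = (291088 + 255836)/(√(-58*(1 - 58)) + (⅑)*(-432)²) = 546924/(√(-58*(-57)) + (⅑)*186624) = 546924/(√3306 + 20736) = 546924/(20736 + √3306)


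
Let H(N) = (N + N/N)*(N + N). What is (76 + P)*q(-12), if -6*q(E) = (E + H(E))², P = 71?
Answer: -1555848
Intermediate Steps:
H(N) = 2*N*(1 + N) (H(N) = (N + 1)*(2*N) = (1 + N)*(2*N) = 2*N*(1 + N))
q(E) = -(E + 2*E*(1 + E))²/6
(76 + P)*q(-12) = (76 + 71)*(-⅙*(-12)²*(3 + 2*(-12))²) = 147*(-⅙*144*(3 - 24)²) = 147*(-⅙*144*(-21)²) = 147*(-⅙*144*441) = 147*(-10584) = -1555848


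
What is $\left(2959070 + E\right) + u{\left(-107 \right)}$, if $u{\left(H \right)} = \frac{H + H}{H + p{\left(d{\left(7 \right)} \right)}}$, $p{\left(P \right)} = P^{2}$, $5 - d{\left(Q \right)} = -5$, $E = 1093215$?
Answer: $\frac{28366209}{7} \approx 4.0523 \cdot 10^{6}$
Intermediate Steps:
$d{\left(Q \right)} = 10$ ($d{\left(Q \right)} = 5 - -5 = 5 + 5 = 10$)
$u{\left(H \right)} = \frac{2 H}{100 + H}$ ($u{\left(H \right)} = \frac{H + H}{H + 10^{2}} = \frac{2 H}{H + 100} = \frac{2 H}{100 + H}$)
$\left(2959070 + E\right) + u{\left(-107 \right)} = \left(2959070 + 1093215\right) + 2 \left(-107\right) \frac{1}{100 - 107} = 4052285 + 2 \left(-107\right) \frac{1}{-7} = 4052285 + 2 \left(-107\right) \left(- \frac{1}{7}\right) = 4052285 + \frac{214}{7} = \frac{28366209}{7}$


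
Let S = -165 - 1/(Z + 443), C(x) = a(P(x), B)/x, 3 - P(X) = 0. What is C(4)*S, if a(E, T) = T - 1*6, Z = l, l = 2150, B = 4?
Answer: 213923/2593 ≈ 82.500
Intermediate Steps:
P(X) = 3 (P(X) = 3 - 1*0 = 3 + 0 = 3)
Z = 2150
a(E, T) = -6 + T (a(E, T) = T - 6 = -6 + T)
C(x) = -2/x (C(x) = (-6 + 4)/x = -2/x)
S = -427846/2593 (S = -165 - 1/(2150 + 443) = -165 - 1/2593 = -427846/2593 ≈ -165.00)
C(4)*S = -2/4*(-427846/2593) = -2*¼*(-427846/2593) = -½*(-427846/2593) = 213923/2593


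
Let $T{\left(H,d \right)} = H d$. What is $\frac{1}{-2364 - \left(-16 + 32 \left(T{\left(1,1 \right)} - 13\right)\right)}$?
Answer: $- \frac{1}{1964} \approx -0.00050917$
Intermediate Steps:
$\frac{1}{-2364 - \left(-16 + 32 \left(T{\left(1,1 \right)} - 13\right)\right)} = \frac{1}{-2364 - \left(-16 + 32 \left(1 \cdot 1 - 13\right)\right)} = \frac{1}{-2364 - \left(-16 + 32 \left(1 - 13\right)\right)} = \frac{1}{-2364 + \left(16 - -384\right)} = \frac{1}{-2364 + \left(16 + 384\right)} = \frac{1}{-2364 + 400} = \frac{1}{-1964} = - \frac{1}{1964}$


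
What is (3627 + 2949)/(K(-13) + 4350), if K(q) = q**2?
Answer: 6576/4519 ≈ 1.4552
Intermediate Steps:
(3627 + 2949)/(K(-13) + 4350) = (3627 + 2949)/((-13)**2 + 4350) = 6576/(169 + 4350) = 6576/4519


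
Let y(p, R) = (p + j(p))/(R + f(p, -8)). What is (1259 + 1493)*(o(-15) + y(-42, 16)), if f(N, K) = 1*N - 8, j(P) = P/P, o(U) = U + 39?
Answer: 1179232/17 ≈ 69367.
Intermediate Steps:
o(U) = 39 + U
j(P) = 1
f(N, K) = -8 + N (f(N, K) = N - 8 = -8 + N)
y(p, R) = (1 + p)/(-8 + R + p) (y(p, R) = (p + 1)/(R + (-8 + p)) = (1 + p)/(-8 + R + p))
(1259 + 1493)*(o(-15) + y(-42, 16)) = (1259 + 1493)*((39 - 15) + (1 - 42)/(-8 + 16 - 42)) = 2752*(24 - 41/(-34)) = 2752*(24 - 1/34*(-41)) = 2752*(24 + 41/34) = 2752*(857/34) = 1179232/17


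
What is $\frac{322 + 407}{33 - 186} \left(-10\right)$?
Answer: $\frac{810}{17} \approx 47.647$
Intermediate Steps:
$\frac{322 + 407}{33 - 186} \left(-10\right) = \frac{729}{-153} \left(-10\right) = 729 \left(- \frac{1}{153}\right) \left(-10\right) = \left(- \frac{81}{17}\right) \left(-10\right) = \frac{810}{17}$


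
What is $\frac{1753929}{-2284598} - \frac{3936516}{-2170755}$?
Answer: $\frac{1728668811391}{1653100843830} \approx 1.0457$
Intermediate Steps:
$\frac{1753929}{-2284598} - \frac{3936516}{-2170755} = 1753929 \left(- \frac{1}{2284598}\right) - - \frac{1312172}{723585} = - \frac{1753929}{2284598} + \frac{1312172}{723585} = \frac{1728668811391}{1653100843830}$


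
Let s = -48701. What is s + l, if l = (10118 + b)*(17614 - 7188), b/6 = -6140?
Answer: -278652273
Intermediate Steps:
b = -36840 (b = 6*(-6140) = -36840)
l = -278603572 (l = (10118 - 36840)*(17614 - 7188) = -26722*10426 = -278603572)
s + l = -48701 - 278603572 = -278652273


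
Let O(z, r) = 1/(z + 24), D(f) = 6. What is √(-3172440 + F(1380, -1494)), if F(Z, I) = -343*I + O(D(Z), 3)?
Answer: I*√2393998170/30 ≈ 1630.9*I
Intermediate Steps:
O(z, r) = 1/(24 + z)
F(Z, I) = 1/30 - 343*I (F(Z, I) = -343*I + 1/(24 + 6) = -343*I + 1/30 = 1/30 - 343*I)
√(-3172440 + F(1380, -1494)) = √(-3172440 + (1/30 - 343*(-1494))) = √(-3172440 + (1/30 + 512442)) = √(-3172440 + 15373261/30) = √(-79799939/30) = I*√2393998170/30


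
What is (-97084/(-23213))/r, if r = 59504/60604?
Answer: 2645539/621073 ≈ 4.2596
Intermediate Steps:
r = 14876/15151 (r = 59504*(1/60604) = 14876/15151 ≈ 0.98185)
(-97084/(-23213))/r = (-97084/(-23213))/(14876/15151) = -97084*(-1/23213)*(15151/14876) = (97084/23213)*(15151/14876) = 2645539/621073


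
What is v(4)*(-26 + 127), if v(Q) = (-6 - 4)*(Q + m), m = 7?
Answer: -11110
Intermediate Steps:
v(Q) = -70 - 10*Q (v(Q) = (-6 - 4)*(Q + 7) = -10*(7 + Q) = -70 - 10*Q)
v(4)*(-26 + 127) = (-70 - 10*4)*(-26 + 127) = (-70 - 40)*101 = -110*101 = -11110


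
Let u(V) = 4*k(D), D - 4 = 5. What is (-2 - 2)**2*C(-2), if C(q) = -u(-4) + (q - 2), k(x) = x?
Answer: -640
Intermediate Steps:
D = 9 (D = 4 + 5 = 9)
u(V) = 36 (u(V) = 4*9 = 36)
C(q) = -38 + q (C(q) = -1*36 + (q - 2) = -36 + (-2 + q) = -38 + q)
(-2 - 2)**2*C(-2) = (-2 - 2)**2*(-38 - 2) = (-4)**2*(-40) = 16*(-40) = -640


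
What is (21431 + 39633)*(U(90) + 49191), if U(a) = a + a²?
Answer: 3503913384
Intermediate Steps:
(21431 + 39633)*(U(90) + 49191) = (21431 + 39633)*(90*(1 + 90) + 49191) = 61064*(90*91 + 49191) = 61064*(8190 + 49191) = 61064*57381 = 3503913384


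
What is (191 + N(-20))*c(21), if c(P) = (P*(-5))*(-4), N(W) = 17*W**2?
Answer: 2936220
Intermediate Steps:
c(P) = 20*P (c(P) = -5*P*(-4) = 20*P)
(191 + N(-20))*c(21) = (191 + 17*(-20)**2)*(20*21) = (191 + 17*400)*420 = (191 + 6800)*420 = 6991*420 = 2936220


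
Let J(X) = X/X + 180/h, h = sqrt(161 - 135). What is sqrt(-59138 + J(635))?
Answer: sqrt(-9994153 + 1170*sqrt(26))/13 ≈ 243.11*I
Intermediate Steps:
h = sqrt(26) ≈ 5.0990
J(X) = 1 + 90*sqrt(26)/13 (J(X) = X/X + 180/(sqrt(26)) = 1 + 180*(sqrt(26)/26) = 1 + 90*sqrt(26)/13)
sqrt(-59138 + J(635)) = sqrt(-59138 + (1 + 90*sqrt(26)/13)) = sqrt(-59137 + 90*sqrt(26)/13)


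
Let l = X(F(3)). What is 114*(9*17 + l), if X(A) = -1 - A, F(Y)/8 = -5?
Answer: 21888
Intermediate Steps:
F(Y) = -40 (F(Y) = 8*(-5) = -40)
l = 39 (l = -1 - 1*(-40) = -1 + 40 = 39)
114*(9*17 + l) = 114*(9*17 + 39) = 114*(153 + 39) = 114*192 = 21888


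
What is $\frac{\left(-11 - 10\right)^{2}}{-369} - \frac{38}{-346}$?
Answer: $- \frac{7698}{7093} \approx -1.0853$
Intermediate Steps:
$\frac{\left(-11 - 10\right)^{2}}{-369} - \frac{38}{-346} = \left(-21\right)^{2} \left(- \frac{1}{369}\right) - - \frac{19}{173} = 441 \left(- \frac{1}{369}\right) + \frac{19}{173} = - \frac{49}{41} + \frac{19}{173} = - \frac{7698}{7093}$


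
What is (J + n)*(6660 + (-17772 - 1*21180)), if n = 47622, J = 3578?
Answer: -1653350400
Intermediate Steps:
(J + n)*(6660 + (-17772 - 1*21180)) = (3578 + 47622)*(6660 + (-17772 - 1*21180)) = 51200*(6660 + (-17772 - 21180)) = 51200*(6660 - 38952) = 51200*(-32292) = -1653350400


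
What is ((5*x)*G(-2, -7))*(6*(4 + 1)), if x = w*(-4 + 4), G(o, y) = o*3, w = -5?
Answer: 0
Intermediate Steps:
G(o, y) = 3*o
x = 0 (x = -5*(-4 + 4) = -5*0 = 0)
((5*x)*G(-2, -7))*(6*(4 + 1)) = ((5*0)*(3*(-2)))*(6*(4 + 1)) = (0*(-6))*(6*5) = 0*30 = 0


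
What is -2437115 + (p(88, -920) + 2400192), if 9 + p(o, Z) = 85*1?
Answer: -36847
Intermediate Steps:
p(o, Z) = 76 (p(o, Z) = -9 + 85*1 = -9 + 85 = 76)
-2437115 + (p(88, -920) + 2400192) = -2437115 + (76 + 2400192) = -2437115 + 2400268 = -36847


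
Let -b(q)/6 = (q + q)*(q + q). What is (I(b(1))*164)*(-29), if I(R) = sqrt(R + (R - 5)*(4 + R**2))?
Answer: -9512*I*sqrt(4211) ≈ -6.1726e+5*I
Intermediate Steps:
b(q) = -24*q**2 (b(q) = -6*(q + q)*(q + q) = -6*2*q*2*q = -24*q**2)
I(R) = sqrt(R + (-5 + R)*(4 + R**2))
(I(b(1))*164)*(-29) = (sqrt(-20 + (-24*1**2)**3 - 5*(-24*1**2)**2 + 5*(-24*1**2))*164)*(-29) = (sqrt(-20 + (-24*1)**3 - 5*(-24*1)**2 + 5*(-24*1))*164)*(-29) = (sqrt(-20 + (-24)**3 - 5*(-24)**2 + 5*(-24))*164)*(-29) = (sqrt(-20 - 13824 - 5*576 - 120)*164)*(-29) = (sqrt(-20 - 13824 - 2880 - 120)*164)*(-29) = (sqrt(-16844)*164)*(-29) = ((2*I*sqrt(4211))*164)*(-29) = (328*I*sqrt(4211))*(-29) = -9512*I*sqrt(4211)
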